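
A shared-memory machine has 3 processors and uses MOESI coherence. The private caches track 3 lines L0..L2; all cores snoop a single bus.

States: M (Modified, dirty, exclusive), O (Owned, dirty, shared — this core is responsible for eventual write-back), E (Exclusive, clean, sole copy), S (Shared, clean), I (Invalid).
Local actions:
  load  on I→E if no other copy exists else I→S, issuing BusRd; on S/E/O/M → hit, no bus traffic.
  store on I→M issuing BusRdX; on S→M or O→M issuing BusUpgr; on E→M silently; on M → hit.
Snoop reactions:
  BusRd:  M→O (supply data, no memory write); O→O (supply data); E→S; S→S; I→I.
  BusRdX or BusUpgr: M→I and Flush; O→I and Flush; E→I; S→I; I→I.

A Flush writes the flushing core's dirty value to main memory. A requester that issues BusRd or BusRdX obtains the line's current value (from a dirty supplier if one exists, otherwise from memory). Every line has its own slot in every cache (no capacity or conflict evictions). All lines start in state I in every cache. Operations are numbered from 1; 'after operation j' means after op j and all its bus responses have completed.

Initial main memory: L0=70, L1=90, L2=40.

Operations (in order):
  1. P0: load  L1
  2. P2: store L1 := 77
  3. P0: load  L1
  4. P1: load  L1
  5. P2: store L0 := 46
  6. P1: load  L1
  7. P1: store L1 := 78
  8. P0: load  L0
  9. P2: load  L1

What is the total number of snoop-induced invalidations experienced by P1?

invalidations = 0

[1] P0: load  L1 | P0:E(90), P1:I, P2:I | bus: BusRd
[2] P2: store L1 := 77 | P0:I, P1:I, P2:M(77) | bus: BusRdX
[3] P0: load  L1 | P0:S(77), P1:I, P2:O(77) | bus: BusRd
[4] P1: load  L1 | P0:S(77), P1:S(77), P2:O(77) | bus: BusRd
[5] P2: store L0 := 46 | P0:I, P1:I, P2:M(46) | bus: BusRdX
[6] P1: load  L1 | P0:S(77), P1:S(77), P2:O(77) | bus: none
[7] P1: store L1 := 78 | P0:I, P1:M(78), P2:I | bus: BusUpgr,Flush
[8] P0: load  L0 | P0:S(46), P1:I, P2:O(46) | bus: BusRd
[9] P2: load  L1 | P0:I, P1:O(78), P2:S(78) | bus: BusRd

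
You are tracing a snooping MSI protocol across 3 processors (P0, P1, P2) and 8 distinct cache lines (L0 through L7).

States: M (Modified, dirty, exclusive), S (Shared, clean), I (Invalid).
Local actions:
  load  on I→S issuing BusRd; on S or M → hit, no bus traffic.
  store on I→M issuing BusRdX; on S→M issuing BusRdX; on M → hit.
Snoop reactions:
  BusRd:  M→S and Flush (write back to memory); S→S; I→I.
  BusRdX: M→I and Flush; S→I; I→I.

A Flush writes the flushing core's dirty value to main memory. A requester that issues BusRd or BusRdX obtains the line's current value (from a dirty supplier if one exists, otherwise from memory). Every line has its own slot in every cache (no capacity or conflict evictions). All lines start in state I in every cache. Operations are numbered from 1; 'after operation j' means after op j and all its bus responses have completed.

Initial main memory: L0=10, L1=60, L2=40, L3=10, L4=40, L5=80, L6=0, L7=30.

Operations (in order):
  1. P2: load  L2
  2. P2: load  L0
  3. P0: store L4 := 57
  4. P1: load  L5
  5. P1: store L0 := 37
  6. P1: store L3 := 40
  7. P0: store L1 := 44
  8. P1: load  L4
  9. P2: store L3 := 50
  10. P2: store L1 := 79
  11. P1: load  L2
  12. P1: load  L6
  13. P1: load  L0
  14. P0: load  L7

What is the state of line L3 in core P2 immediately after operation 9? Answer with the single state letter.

state = M

step 1: P2: load  L2  ⟶  IIS  (L2)  txn=BusRd  M[L2]=40
step 2: P2: load  L0  ⟶  IIS  (L0)  txn=BusRd  M[L0]=10
step 3: P0: store L4 := 57  ⟶  MII  (L4)  txn=BusRdX  M[L4]=40
step 4: P1: load  L5  ⟶  ISI  (L5)  txn=BusRd  M[L5]=80
step 5: P1: store L0 := 37  ⟶  IMI  (L0)  txn=BusRdX  M[L0]=10
step 6: P1: store L3 := 40  ⟶  IMI  (L3)  txn=BusRdX  M[L3]=10
step 7: P0: store L1 := 44  ⟶  MII  (L1)  txn=BusRdX  M[L1]=60
step 8: P1: load  L4  ⟶  SSI  (L4)  txn=BusRd+Flush  M[L4]=57
step 9: P2: store L3 := 50  ⟶  IIM  (L3)  txn=BusRdX+Flush  M[L3]=40
step 10: P2: store L1 := 79  ⟶  IIM  (L1)  txn=BusRdX+Flush  M[L1]=44
step 11: P1: load  L2  ⟶  ISS  (L2)  txn=BusRd  M[L2]=40
step 12: P1: load  L6  ⟶  ISI  (L6)  txn=BusRd  M[L6]=0
step 13: P1: load  L0  ⟶  IMI  (L0)  txn=∅  M[L0]=10
step 14: P0: load  L7  ⟶  SII  (L7)  txn=BusRd  M[L7]=30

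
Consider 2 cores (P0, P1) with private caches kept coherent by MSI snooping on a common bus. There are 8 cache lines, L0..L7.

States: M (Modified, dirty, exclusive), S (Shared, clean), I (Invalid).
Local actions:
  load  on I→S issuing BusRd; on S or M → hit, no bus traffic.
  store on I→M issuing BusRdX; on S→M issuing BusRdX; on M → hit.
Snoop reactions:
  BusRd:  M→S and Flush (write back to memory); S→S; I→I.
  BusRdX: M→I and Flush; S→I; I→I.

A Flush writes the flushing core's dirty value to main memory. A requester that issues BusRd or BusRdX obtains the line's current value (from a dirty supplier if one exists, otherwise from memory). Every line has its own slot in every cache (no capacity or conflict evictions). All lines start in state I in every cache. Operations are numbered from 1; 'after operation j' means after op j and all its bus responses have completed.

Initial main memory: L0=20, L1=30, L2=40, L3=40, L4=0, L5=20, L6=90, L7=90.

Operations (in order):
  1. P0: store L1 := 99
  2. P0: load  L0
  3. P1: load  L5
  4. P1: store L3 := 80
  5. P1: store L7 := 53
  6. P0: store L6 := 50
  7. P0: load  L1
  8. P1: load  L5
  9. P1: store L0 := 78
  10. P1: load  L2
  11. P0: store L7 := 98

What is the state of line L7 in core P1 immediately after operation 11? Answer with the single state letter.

step 1: P0: store L1 := 99  ⟶  MI  (L1)  txn=BusRdX  M[L1]=30
step 2: P0: load  L0  ⟶  SI  (L0)  txn=BusRd  M[L0]=20
step 3: P1: load  L5  ⟶  IS  (L5)  txn=BusRd  M[L5]=20
step 4: P1: store L3 := 80  ⟶  IM  (L3)  txn=BusRdX  M[L3]=40
step 5: P1: store L7 := 53  ⟶  IM  (L7)  txn=BusRdX  M[L7]=90
step 6: P0: store L6 := 50  ⟶  MI  (L6)  txn=BusRdX  M[L6]=90
step 7: P0: load  L1  ⟶  MI  (L1)  txn=∅  M[L1]=30
step 8: P1: load  L5  ⟶  IS  (L5)  txn=∅  M[L5]=20
step 9: P1: store L0 := 78  ⟶  IM  (L0)  txn=BusRdX  M[L0]=20
step 10: P1: load  L2  ⟶  IS  (L2)  txn=BusRd  M[L2]=40
step 11: P0: store L7 := 98  ⟶  MI  (L7)  txn=BusRdX+Flush  M[L7]=53

state = I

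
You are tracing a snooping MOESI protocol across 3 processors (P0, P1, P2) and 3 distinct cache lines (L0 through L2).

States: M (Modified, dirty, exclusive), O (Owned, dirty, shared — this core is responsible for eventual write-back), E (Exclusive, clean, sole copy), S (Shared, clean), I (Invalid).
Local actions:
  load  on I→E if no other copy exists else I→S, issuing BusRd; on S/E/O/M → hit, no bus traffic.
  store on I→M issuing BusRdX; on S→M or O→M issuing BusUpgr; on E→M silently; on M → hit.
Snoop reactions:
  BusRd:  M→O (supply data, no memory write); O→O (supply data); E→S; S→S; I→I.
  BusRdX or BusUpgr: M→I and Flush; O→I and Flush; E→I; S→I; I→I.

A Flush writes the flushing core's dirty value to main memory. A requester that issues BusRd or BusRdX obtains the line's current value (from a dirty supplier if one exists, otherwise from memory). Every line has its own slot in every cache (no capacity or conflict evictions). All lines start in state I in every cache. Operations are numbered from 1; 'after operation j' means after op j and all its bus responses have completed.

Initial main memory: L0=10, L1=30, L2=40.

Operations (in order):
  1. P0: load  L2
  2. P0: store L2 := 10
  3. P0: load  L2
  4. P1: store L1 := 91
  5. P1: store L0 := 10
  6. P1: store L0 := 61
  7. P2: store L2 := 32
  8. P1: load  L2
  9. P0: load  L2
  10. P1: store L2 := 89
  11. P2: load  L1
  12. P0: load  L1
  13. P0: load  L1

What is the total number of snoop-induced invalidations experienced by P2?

  op1 P0: load  L2 → E/I/I on L2; bus BusRd; mem=40
  op2 P0: store L2 := 10 → M/I/I on L2; bus (none); mem=40
  op3 P0: load  L2 → M/I/I on L2; bus (none); mem=40
  op4 P1: store L1 := 91 → I/M/I on L1; bus BusRdX; mem=30
  op5 P1: store L0 := 10 → I/M/I on L0; bus BusRdX; mem=10
  op6 P1: store L0 := 61 → I/M/I on L0; bus (none); mem=10
  op7 P2: store L2 := 32 → I/I/M on L2; bus BusRdX Flush; mem=10
  op8 P1: load  L2 → I/S/O on L2; bus BusRd; mem=10
  op9 P0: load  L2 → S/S/O on L2; bus BusRd; mem=10
  op10 P1: store L2 := 89 → I/M/I on L2; bus BusUpgr Flush; mem=32
  op11 P2: load  L1 → I/O/S on L1; bus BusRd; mem=30
  op12 P0: load  L1 → S/O/S on L1; bus BusRd; mem=30
  op13 P0: load  L1 → S/O/S on L1; bus (none); mem=30

invalidations = 1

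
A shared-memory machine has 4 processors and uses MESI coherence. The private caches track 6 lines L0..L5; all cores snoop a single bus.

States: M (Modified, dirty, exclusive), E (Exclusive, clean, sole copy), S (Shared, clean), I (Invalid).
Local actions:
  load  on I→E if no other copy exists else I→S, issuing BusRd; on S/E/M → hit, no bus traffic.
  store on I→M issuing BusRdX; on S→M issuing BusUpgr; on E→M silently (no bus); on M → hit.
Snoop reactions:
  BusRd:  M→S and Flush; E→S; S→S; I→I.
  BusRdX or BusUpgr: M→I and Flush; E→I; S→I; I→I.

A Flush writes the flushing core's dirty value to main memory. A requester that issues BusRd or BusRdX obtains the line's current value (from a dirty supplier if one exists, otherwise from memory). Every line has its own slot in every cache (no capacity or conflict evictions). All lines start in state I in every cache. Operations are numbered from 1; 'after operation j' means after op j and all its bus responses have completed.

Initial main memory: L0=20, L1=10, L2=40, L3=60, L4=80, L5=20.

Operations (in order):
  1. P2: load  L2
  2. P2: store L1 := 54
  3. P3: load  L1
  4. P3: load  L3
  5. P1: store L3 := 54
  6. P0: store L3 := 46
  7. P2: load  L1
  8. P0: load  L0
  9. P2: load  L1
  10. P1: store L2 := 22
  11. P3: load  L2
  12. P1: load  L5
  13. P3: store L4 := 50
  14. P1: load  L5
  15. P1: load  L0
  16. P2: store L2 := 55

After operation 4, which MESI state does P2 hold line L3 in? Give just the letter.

  op1 P2: load  L2 → I/I/E/I on L2; bus BusRd; mem=40
  op2 P2: store L1 := 54 → I/I/M/I on L1; bus BusRdX; mem=10
  op3 P3: load  L1 → I/I/S/S on L1; bus BusRd Flush; mem=54
  op4 P3: load  L3 → I/I/I/E on L3; bus BusRd; mem=60
  op5 P1: store L3 := 54 → I/M/I/I on L3; bus BusRdX; mem=60
  op6 P0: store L3 := 46 → M/I/I/I on L3; bus BusRdX Flush; mem=54
  op7 P2: load  L1 → I/I/S/S on L1; bus (none); mem=54
  op8 P0: load  L0 → E/I/I/I on L0; bus BusRd; mem=20
  op9 P2: load  L1 → I/I/S/S on L1; bus (none); mem=54
  op10 P1: store L2 := 22 → I/M/I/I on L2; bus BusRdX; mem=40
  op11 P3: load  L2 → I/S/I/S on L2; bus BusRd Flush; mem=22
  op12 P1: load  L5 → I/E/I/I on L5; bus BusRd; mem=20
  op13 P3: store L4 := 50 → I/I/I/M on L4; bus BusRdX; mem=80
  op14 P1: load  L5 → I/E/I/I on L5; bus (none); mem=20
  op15 P1: load  L0 → S/S/I/I on L0; bus BusRd; mem=20
  op16 P2: store L2 := 55 → I/I/M/I on L2; bus BusRdX; mem=22

state = I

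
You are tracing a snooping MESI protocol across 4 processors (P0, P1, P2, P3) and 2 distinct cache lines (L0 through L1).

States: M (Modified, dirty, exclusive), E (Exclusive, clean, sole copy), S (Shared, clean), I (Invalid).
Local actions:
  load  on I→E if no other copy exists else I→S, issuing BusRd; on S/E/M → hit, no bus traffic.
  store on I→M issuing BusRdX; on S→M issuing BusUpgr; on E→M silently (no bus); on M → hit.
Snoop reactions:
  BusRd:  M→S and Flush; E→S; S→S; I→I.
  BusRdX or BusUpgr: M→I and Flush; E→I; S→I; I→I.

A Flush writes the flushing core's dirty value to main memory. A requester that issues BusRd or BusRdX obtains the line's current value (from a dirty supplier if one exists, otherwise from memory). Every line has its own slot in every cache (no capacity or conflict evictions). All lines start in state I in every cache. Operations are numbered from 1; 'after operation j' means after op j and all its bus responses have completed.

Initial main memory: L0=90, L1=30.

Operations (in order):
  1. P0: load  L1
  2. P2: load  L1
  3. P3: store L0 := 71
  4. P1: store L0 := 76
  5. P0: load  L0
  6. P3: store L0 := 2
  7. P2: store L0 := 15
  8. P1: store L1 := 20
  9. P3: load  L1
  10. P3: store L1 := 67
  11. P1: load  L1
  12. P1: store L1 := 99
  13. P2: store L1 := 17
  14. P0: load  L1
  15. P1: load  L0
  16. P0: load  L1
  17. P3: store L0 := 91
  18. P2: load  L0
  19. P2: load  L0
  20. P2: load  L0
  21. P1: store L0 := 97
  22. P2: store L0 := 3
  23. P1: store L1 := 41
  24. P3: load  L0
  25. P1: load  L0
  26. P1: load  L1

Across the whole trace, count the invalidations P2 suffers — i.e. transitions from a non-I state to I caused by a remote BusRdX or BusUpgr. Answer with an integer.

1. P0: load  L1  bus=[BusRd]  L1: P0=E P1=I P2=I P3=I  mem[L1]=30
2. P2: load  L1  bus=[BusRd]  L1: P0=S P1=I P2=S P3=I  mem[L1]=30
3. P3: store L0 := 71  bus=[BusRdX]  L0: P0=I P1=I P2=I P3=M  mem[L0]=90
4. P1: store L0 := 76  bus=[BusRdX,Flush]  L0: P0=I P1=M P2=I P3=I  mem[L0]=71
5. P0: load  L0  bus=[BusRd,Flush]  L0: P0=S P1=S P2=I P3=I  mem[L0]=76
6. P3: store L0 := 2  bus=[BusRdX]  L0: P0=I P1=I P2=I P3=M  mem[L0]=76
7. P2: store L0 := 15  bus=[BusRdX,Flush]  L0: P0=I P1=I P2=M P3=I  mem[L0]=2
8. P1: store L1 := 20  bus=[BusRdX]  L1: P0=I P1=M P2=I P3=I  mem[L1]=30
9. P3: load  L1  bus=[BusRd,Flush]  L1: P0=I P1=S P2=I P3=S  mem[L1]=20
10. P3: store L1 := 67  bus=[BusUpgr]  L1: P0=I P1=I P2=I P3=M  mem[L1]=20
11. P1: load  L1  bus=[BusRd,Flush]  L1: P0=I P1=S P2=I P3=S  mem[L1]=67
12. P1: store L1 := 99  bus=[BusUpgr]  L1: P0=I P1=M P2=I P3=I  mem[L1]=67
13. P2: store L1 := 17  bus=[BusRdX,Flush]  L1: P0=I P1=I P2=M P3=I  mem[L1]=99
14. P0: load  L1  bus=[BusRd,Flush]  L1: P0=S P1=I P2=S P3=I  mem[L1]=17
15. P1: load  L0  bus=[BusRd,Flush]  L0: P0=I P1=S P2=S P3=I  mem[L0]=15
16. P0: load  L1  bus=[-]  L1: P0=S P1=I P2=S P3=I  mem[L1]=17
17. P3: store L0 := 91  bus=[BusRdX]  L0: P0=I P1=I P2=I P3=M  mem[L0]=15
18. P2: load  L0  bus=[BusRd,Flush]  L0: P0=I P1=I P2=S P3=S  mem[L0]=91
19. P2: load  L0  bus=[-]  L0: P0=I P1=I P2=S P3=S  mem[L0]=91
20. P2: load  L0  bus=[-]  L0: P0=I P1=I P2=S P3=S  mem[L0]=91
21. P1: store L0 := 97  bus=[BusRdX]  L0: P0=I P1=M P2=I P3=I  mem[L0]=91
22. P2: store L0 := 3  bus=[BusRdX,Flush]  L0: P0=I P1=I P2=M P3=I  mem[L0]=97
23. P1: store L1 := 41  bus=[BusRdX]  L1: P0=I P1=M P2=I P3=I  mem[L1]=17
24. P3: load  L0  bus=[BusRd,Flush]  L0: P0=I P1=I P2=S P3=S  mem[L0]=3
25. P1: load  L0  bus=[BusRd]  L0: P0=I P1=S P2=S P3=S  mem[L0]=3
26. P1: load  L1  bus=[-]  L1: P0=I P1=M P2=I P3=I  mem[L1]=17

invalidations = 4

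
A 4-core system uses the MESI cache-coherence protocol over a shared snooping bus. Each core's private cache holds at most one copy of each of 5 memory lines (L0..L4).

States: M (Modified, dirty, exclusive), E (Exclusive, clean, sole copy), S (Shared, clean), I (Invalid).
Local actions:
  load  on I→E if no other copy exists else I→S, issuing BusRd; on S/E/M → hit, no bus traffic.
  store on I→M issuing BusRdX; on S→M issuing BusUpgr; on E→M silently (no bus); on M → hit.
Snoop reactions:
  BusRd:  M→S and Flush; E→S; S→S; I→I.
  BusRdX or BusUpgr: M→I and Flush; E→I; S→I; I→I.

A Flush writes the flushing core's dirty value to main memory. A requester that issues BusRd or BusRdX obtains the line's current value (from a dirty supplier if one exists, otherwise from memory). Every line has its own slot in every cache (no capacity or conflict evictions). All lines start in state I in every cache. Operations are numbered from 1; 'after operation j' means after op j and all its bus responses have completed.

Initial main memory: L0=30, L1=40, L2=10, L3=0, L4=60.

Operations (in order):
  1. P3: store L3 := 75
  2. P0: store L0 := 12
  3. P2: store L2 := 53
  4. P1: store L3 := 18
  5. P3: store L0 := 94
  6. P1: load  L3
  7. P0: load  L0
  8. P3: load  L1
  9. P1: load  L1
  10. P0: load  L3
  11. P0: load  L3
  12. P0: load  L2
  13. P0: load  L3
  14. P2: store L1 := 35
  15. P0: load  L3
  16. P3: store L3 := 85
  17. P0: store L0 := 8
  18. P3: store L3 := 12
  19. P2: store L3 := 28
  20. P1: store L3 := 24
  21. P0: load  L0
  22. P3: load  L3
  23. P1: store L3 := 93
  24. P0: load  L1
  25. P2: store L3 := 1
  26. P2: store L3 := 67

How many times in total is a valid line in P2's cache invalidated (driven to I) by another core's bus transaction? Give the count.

invalidations = 1

1. P3: store L3 := 75  bus=[BusRdX]  L3: P0=I P1=I P2=I P3=M  mem[L3]=0
2. P0: store L0 := 12  bus=[BusRdX]  L0: P0=M P1=I P2=I P3=I  mem[L0]=30
3. P2: store L2 := 53  bus=[BusRdX]  L2: P0=I P1=I P2=M P3=I  mem[L2]=10
4. P1: store L3 := 18  bus=[BusRdX,Flush]  L3: P0=I P1=M P2=I P3=I  mem[L3]=75
5. P3: store L0 := 94  bus=[BusRdX,Flush]  L0: P0=I P1=I P2=I P3=M  mem[L0]=12
6. P1: load  L3  bus=[-]  L3: P0=I P1=M P2=I P3=I  mem[L3]=75
7. P0: load  L0  bus=[BusRd,Flush]  L0: P0=S P1=I P2=I P3=S  mem[L0]=94
8. P3: load  L1  bus=[BusRd]  L1: P0=I P1=I P2=I P3=E  mem[L1]=40
9. P1: load  L1  bus=[BusRd]  L1: P0=I P1=S P2=I P3=S  mem[L1]=40
10. P0: load  L3  bus=[BusRd,Flush]  L3: P0=S P1=S P2=I P3=I  mem[L3]=18
11. P0: load  L3  bus=[-]  L3: P0=S P1=S P2=I P3=I  mem[L3]=18
12. P0: load  L2  bus=[BusRd,Flush]  L2: P0=S P1=I P2=S P3=I  mem[L2]=53
13. P0: load  L3  bus=[-]  L3: P0=S P1=S P2=I P3=I  mem[L3]=18
14. P2: store L1 := 35  bus=[BusRdX]  L1: P0=I P1=I P2=M P3=I  mem[L1]=40
15. P0: load  L3  bus=[-]  L3: P0=S P1=S P2=I P3=I  mem[L3]=18
16. P3: store L3 := 85  bus=[BusRdX]  L3: P0=I P1=I P2=I P3=M  mem[L3]=18
17. P0: store L0 := 8  bus=[BusUpgr]  L0: P0=M P1=I P2=I P3=I  mem[L0]=94
18. P3: store L3 := 12  bus=[-]  L3: P0=I P1=I P2=I P3=M  mem[L3]=18
19. P2: store L3 := 28  bus=[BusRdX,Flush]  L3: P0=I P1=I P2=M P3=I  mem[L3]=12
20. P1: store L3 := 24  bus=[BusRdX,Flush]  L3: P0=I P1=M P2=I P3=I  mem[L3]=28
21. P0: load  L0  bus=[-]  L0: P0=M P1=I P2=I P3=I  mem[L0]=94
22. P3: load  L3  bus=[BusRd,Flush]  L3: P0=I P1=S P2=I P3=S  mem[L3]=24
23. P1: store L3 := 93  bus=[BusUpgr]  L3: P0=I P1=M P2=I P3=I  mem[L3]=24
24. P0: load  L1  bus=[BusRd,Flush]  L1: P0=S P1=I P2=S P3=I  mem[L1]=35
25. P2: store L3 := 1  bus=[BusRdX,Flush]  L3: P0=I P1=I P2=M P3=I  mem[L3]=93
26. P2: store L3 := 67  bus=[-]  L3: P0=I P1=I P2=M P3=I  mem[L3]=93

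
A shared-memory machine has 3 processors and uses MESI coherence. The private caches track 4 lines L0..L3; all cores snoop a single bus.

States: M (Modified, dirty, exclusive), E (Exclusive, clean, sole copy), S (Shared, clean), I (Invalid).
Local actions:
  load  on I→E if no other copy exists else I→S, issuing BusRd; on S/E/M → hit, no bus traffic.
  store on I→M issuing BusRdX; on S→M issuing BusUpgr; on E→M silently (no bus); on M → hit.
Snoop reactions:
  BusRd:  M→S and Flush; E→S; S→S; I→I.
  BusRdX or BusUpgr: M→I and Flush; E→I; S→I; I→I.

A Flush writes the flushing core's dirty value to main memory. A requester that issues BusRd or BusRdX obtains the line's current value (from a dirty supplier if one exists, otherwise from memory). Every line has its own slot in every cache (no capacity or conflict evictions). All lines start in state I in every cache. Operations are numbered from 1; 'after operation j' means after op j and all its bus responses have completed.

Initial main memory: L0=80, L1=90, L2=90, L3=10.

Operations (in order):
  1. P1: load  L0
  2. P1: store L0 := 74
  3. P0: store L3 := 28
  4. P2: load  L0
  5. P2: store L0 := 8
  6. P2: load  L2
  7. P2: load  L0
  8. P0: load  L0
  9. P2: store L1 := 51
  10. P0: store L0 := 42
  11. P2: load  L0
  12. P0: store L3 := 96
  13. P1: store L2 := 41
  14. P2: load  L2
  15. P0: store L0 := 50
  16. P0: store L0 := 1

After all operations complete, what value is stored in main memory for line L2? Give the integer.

memory[L2] = 41

  op1 P1: load  L0 → I/E/I on L0; bus BusRd; mem=80
  op2 P1: store L0 := 74 → I/M/I on L0; bus (none); mem=80
  op3 P0: store L3 := 28 → M/I/I on L3; bus BusRdX; mem=10
  op4 P2: load  L0 → I/S/S on L0; bus BusRd Flush; mem=74
  op5 P2: store L0 := 8 → I/I/M on L0; bus BusUpgr; mem=74
  op6 P2: load  L2 → I/I/E on L2; bus BusRd; mem=90
  op7 P2: load  L0 → I/I/M on L0; bus (none); mem=74
  op8 P0: load  L0 → S/I/S on L0; bus BusRd Flush; mem=8
  op9 P2: store L1 := 51 → I/I/M on L1; bus BusRdX; mem=90
  op10 P0: store L0 := 42 → M/I/I on L0; bus BusUpgr; mem=8
  op11 P2: load  L0 → S/I/S on L0; bus BusRd Flush; mem=42
  op12 P0: store L3 := 96 → M/I/I on L3; bus (none); mem=10
  op13 P1: store L2 := 41 → I/M/I on L2; bus BusRdX; mem=90
  op14 P2: load  L2 → I/S/S on L2; bus BusRd Flush; mem=41
  op15 P0: store L0 := 50 → M/I/I on L0; bus BusUpgr; mem=42
  op16 P0: store L0 := 1 → M/I/I on L0; bus (none); mem=42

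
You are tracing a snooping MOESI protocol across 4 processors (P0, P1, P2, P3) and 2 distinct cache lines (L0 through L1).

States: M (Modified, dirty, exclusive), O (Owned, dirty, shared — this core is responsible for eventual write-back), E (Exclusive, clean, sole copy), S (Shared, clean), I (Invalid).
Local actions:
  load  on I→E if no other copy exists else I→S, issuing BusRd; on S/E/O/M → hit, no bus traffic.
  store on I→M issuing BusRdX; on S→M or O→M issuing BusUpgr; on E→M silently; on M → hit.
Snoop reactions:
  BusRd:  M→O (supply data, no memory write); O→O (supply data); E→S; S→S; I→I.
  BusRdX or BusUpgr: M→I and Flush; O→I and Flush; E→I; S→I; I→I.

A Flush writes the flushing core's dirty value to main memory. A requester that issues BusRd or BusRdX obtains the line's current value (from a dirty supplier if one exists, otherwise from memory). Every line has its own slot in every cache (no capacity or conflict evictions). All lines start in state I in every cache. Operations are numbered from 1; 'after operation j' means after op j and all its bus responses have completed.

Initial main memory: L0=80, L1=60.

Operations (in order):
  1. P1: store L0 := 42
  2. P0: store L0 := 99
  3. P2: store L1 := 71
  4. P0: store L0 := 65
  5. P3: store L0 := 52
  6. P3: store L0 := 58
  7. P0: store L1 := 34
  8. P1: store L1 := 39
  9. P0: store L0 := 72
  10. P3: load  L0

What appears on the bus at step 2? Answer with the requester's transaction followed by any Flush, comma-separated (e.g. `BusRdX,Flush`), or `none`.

bus = BusRdX,Flush

1. P1: store L0 := 42  bus=[BusRdX]  L0: P0=I P1=M P2=I P3=I  mem[L0]=80
2. P0: store L0 := 99  bus=[BusRdX,Flush]  L0: P0=M P1=I P2=I P3=I  mem[L0]=42
3. P2: store L1 := 71  bus=[BusRdX]  L1: P0=I P1=I P2=M P3=I  mem[L1]=60
4. P0: store L0 := 65  bus=[-]  L0: P0=M P1=I P2=I P3=I  mem[L0]=42
5. P3: store L0 := 52  bus=[BusRdX,Flush]  L0: P0=I P1=I P2=I P3=M  mem[L0]=65
6. P3: store L0 := 58  bus=[-]  L0: P0=I P1=I P2=I P3=M  mem[L0]=65
7. P0: store L1 := 34  bus=[BusRdX,Flush]  L1: P0=M P1=I P2=I P3=I  mem[L1]=71
8. P1: store L1 := 39  bus=[BusRdX,Flush]  L1: P0=I P1=M P2=I P3=I  mem[L1]=34
9. P0: store L0 := 72  bus=[BusRdX,Flush]  L0: P0=M P1=I P2=I P3=I  mem[L0]=58
10. P3: load  L0  bus=[BusRd]  L0: P0=O P1=I P2=I P3=S  mem[L0]=58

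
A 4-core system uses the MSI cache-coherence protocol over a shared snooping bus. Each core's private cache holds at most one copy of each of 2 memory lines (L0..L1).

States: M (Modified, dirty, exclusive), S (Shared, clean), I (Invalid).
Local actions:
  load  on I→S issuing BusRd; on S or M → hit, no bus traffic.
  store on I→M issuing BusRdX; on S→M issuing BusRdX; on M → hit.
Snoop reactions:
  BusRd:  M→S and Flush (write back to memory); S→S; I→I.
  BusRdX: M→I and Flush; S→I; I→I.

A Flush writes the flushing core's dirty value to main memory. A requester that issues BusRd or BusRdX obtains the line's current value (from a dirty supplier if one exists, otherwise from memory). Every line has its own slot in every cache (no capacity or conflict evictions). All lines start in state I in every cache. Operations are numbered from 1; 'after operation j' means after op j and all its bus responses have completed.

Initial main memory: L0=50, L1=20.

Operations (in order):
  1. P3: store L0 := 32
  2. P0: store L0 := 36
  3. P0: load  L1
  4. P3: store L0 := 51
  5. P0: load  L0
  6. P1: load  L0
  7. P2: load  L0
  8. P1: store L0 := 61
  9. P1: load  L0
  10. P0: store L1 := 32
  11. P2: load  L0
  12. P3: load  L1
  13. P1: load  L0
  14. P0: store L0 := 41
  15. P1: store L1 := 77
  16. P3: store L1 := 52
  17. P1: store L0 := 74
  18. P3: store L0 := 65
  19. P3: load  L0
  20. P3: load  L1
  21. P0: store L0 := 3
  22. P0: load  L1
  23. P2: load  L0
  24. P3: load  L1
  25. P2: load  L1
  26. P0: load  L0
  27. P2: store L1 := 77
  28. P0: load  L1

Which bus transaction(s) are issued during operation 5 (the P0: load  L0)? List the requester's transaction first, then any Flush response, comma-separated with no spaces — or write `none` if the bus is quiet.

bus = BusRd,Flush

1. P3: store L0 := 32  bus=[BusRdX]  L0: P0=I P1=I P2=I P3=M  mem[L0]=50
2. P0: store L0 := 36  bus=[BusRdX,Flush]  L0: P0=M P1=I P2=I P3=I  mem[L0]=32
3. P0: load  L1  bus=[BusRd]  L1: P0=S P1=I P2=I P3=I  mem[L1]=20
4. P3: store L0 := 51  bus=[BusRdX,Flush]  L0: P0=I P1=I P2=I P3=M  mem[L0]=36
5. P0: load  L0  bus=[BusRd,Flush]  L0: P0=S P1=I P2=I P3=S  mem[L0]=51
6. P1: load  L0  bus=[BusRd]  L0: P0=S P1=S P2=I P3=S  mem[L0]=51
7. P2: load  L0  bus=[BusRd]  L0: P0=S P1=S P2=S P3=S  mem[L0]=51
8. P1: store L0 := 61  bus=[BusRdX]  L0: P0=I P1=M P2=I P3=I  mem[L0]=51
9. P1: load  L0  bus=[-]  L0: P0=I P1=M P2=I P3=I  mem[L0]=51
10. P0: store L1 := 32  bus=[BusRdX]  L1: P0=M P1=I P2=I P3=I  mem[L1]=20
11. P2: load  L0  bus=[BusRd,Flush]  L0: P0=I P1=S P2=S P3=I  mem[L0]=61
12. P3: load  L1  bus=[BusRd,Flush]  L1: P0=S P1=I P2=I P3=S  mem[L1]=32
13. P1: load  L0  bus=[-]  L0: P0=I P1=S P2=S P3=I  mem[L0]=61
14. P0: store L0 := 41  bus=[BusRdX]  L0: P0=M P1=I P2=I P3=I  mem[L0]=61
15. P1: store L1 := 77  bus=[BusRdX]  L1: P0=I P1=M P2=I P3=I  mem[L1]=32
16. P3: store L1 := 52  bus=[BusRdX,Flush]  L1: P0=I P1=I P2=I P3=M  mem[L1]=77
17. P1: store L0 := 74  bus=[BusRdX,Flush]  L0: P0=I P1=M P2=I P3=I  mem[L0]=41
18. P3: store L0 := 65  bus=[BusRdX,Flush]  L0: P0=I P1=I P2=I P3=M  mem[L0]=74
19. P3: load  L0  bus=[-]  L0: P0=I P1=I P2=I P3=M  mem[L0]=74
20. P3: load  L1  bus=[-]  L1: P0=I P1=I P2=I P3=M  mem[L1]=77
21. P0: store L0 := 3  bus=[BusRdX,Flush]  L0: P0=M P1=I P2=I P3=I  mem[L0]=65
22. P0: load  L1  bus=[BusRd,Flush]  L1: P0=S P1=I P2=I P3=S  mem[L1]=52
23. P2: load  L0  bus=[BusRd,Flush]  L0: P0=S P1=I P2=S P3=I  mem[L0]=3
24. P3: load  L1  bus=[-]  L1: P0=S P1=I P2=I P3=S  mem[L1]=52
25. P2: load  L1  bus=[BusRd]  L1: P0=S P1=I P2=S P3=S  mem[L1]=52
26. P0: load  L0  bus=[-]  L0: P0=S P1=I P2=S P3=I  mem[L0]=3
27. P2: store L1 := 77  bus=[BusRdX]  L1: P0=I P1=I P2=M P3=I  mem[L1]=52
28. P0: load  L1  bus=[BusRd,Flush]  L1: P0=S P1=I P2=S P3=I  mem[L1]=77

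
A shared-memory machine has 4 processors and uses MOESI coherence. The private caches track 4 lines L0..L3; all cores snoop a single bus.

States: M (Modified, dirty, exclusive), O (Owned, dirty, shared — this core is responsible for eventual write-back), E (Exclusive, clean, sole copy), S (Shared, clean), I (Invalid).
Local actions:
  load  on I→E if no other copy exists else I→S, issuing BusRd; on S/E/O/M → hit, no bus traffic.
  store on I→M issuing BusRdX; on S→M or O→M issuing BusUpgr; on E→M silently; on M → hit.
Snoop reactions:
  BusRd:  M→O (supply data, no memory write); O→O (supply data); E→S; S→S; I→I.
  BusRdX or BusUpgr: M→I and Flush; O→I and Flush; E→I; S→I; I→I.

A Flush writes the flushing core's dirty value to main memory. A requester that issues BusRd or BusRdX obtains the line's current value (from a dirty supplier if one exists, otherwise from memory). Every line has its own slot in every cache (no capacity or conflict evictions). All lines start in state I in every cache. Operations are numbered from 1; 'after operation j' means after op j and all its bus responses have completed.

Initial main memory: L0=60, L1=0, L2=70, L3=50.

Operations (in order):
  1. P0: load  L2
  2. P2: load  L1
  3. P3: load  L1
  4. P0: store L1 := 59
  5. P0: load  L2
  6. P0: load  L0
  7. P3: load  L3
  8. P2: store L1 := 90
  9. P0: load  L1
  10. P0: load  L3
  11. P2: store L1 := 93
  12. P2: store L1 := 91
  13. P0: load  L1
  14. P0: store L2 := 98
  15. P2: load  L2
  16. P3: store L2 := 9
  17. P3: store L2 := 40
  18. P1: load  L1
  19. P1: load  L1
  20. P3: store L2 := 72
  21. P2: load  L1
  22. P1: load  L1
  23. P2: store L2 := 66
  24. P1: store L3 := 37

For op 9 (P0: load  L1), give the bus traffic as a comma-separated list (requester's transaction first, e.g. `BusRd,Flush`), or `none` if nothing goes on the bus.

[1] P0: load  L2 | P0:E(70), P1:I, P2:I, P3:I | bus: BusRd
[2] P2: load  L1 | P0:I, P1:I, P2:E(0), P3:I | bus: BusRd
[3] P3: load  L1 | P0:I, P1:I, P2:S(0), P3:S(0) | bus: BusRd
[4] P0: store L1 := 59 | P0:M(59), P1:I, P2:I, P3:I | bus: BusRdX
[5] P0: load  L2 | P0:E(70), P1:I, P2:I, P3:I | bus: none
[6] P0: load  L0 | P0:E(60), P1:I, P2:I, P3:I | bus: BusRd
[7] P3: load  L3 | P0:I, P1:I, P2:I, P3:E(50) | bus: BusRd
[8] P2: store L1 := 90 | P0:I, P1:I, P2:M(90), P3:I | bus: BusRdX,Flush
[9] P0: load  L1 | P0:S(90), P1:I, P2:O(90), P3:I | bus: BusRd
[10] P0: load  L3 | P0:S(50), P1:I, P2:I, P3:S(50) | bus: BusRd
[11] P2: store L1 := 93 | P0:I, P1:I, P2:M(93), P3:I | bus: BusUpgr
[12] P2: store L1 := 91 | P0:I, P1:I, P2:M(91), P3:I | bus: none
[13] P0: load  L1 | P0:S(91), P1:I, P2:O(91), P3:I | bus: BusRd
[14] P0: store L2 := 98 | P0:M(98), P1:I, P2:I, P3:I | bus: none
[15] P2: load  L2 | P0:O(98), P1:I, P2:S(98), P3:I | bus: BusRd
[16] P3: store L2 := 9 | P0:I, P1:I, P2:I, P3:M(9) | bus: BusRdX,Flush
[17] P3: store L2 := 40 | P0:I, P1:I, P2:I, P3:M(40) | bus: none
[18] P1: load  L1 | P0:S(91), P1:S(91), P2:O(91), P3:I | bus: BusRd
[19] P1: load  L1 | P0:S(91), P1:S(91), P2:O(91), P3:I | bus: none
[20] P3: store L2 := 72 | P0:I, P1:I, P2:I, P3:M(72) | bus: none
[21] P2: load  L1 | P0:S(91), P1:S(91), P2:O(91), P3:I | bus: none
[22] P1: load  L1 | P0:S(91), P1:S(91), P2:O(91), P3:I | bus: none
[23] P2: store L2 := 66 | P0:I, P1:I, P2:M(66), P3:I | bus: BusRdX,Flush
[24] P1: store L3 := 37 | P0:I, P1:M(37), P2:I, P3:I | bus: BusRdX

bus = BusRd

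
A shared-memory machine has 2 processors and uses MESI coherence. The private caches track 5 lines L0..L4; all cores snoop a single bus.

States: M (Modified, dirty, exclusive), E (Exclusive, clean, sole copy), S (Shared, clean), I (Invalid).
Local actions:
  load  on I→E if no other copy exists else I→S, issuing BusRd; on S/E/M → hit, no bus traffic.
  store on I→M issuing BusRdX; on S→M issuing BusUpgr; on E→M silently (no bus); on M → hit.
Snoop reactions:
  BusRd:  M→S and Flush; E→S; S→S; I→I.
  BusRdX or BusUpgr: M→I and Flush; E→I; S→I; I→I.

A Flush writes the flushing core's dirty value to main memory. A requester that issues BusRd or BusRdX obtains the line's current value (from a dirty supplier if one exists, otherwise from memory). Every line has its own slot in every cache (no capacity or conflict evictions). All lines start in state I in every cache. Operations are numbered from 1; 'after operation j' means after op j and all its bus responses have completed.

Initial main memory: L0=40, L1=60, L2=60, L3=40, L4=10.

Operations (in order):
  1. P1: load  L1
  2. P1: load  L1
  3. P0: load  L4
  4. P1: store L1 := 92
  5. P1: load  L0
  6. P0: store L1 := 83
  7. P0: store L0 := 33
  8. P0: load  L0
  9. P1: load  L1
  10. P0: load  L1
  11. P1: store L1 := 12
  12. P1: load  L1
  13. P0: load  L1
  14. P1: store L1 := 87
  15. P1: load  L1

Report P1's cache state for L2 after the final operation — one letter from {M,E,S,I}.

  op1 P1: load  L1 → I/E on L1; bus BusRd; mem=60
  op2 P1: load  L1 → I/E on L1; bus (none); mem=60
  op3 P0: load  L4 → E/I on L4; bus BusRd; mem=10
  op4 P1: store L1 := 92 → I/M on L1; bus (none); mem=60
  op5 P1: load  L0 → I/E on L0; bus BusRd; mem=40
  op6 P0: store L1 := 83 → M/I on L1; bus BusRdX Flush; mem=92
  op7 P0: store L0 := 33 → M/I on L0; bus BusRdX; mem=40
  op8 P0: load  L0 → M/I on L0; bus (none); mem=40
  op9 P1: load  L1 → S/S on L1; bus BusRd Flush; mem=83
  op10 P0: load  L1 → S/S on L1; bus (none); mem=83
  op11 P1: store L1 := 12 → I/M on L1; bus BusUpgr; mem=83
  op12 P1: load  L1 → I/M on L1; bus (none); mem=83
  op13 P0: load  L1 → S/S on L1; bus BusRd Flush; mem=12
  op14 P1: store L1 := 87 → I/M on L1; bus BusUpgr; mem=12
  op15 P1: load  L1 → I/M on L1; bus (none); mem=12

state = I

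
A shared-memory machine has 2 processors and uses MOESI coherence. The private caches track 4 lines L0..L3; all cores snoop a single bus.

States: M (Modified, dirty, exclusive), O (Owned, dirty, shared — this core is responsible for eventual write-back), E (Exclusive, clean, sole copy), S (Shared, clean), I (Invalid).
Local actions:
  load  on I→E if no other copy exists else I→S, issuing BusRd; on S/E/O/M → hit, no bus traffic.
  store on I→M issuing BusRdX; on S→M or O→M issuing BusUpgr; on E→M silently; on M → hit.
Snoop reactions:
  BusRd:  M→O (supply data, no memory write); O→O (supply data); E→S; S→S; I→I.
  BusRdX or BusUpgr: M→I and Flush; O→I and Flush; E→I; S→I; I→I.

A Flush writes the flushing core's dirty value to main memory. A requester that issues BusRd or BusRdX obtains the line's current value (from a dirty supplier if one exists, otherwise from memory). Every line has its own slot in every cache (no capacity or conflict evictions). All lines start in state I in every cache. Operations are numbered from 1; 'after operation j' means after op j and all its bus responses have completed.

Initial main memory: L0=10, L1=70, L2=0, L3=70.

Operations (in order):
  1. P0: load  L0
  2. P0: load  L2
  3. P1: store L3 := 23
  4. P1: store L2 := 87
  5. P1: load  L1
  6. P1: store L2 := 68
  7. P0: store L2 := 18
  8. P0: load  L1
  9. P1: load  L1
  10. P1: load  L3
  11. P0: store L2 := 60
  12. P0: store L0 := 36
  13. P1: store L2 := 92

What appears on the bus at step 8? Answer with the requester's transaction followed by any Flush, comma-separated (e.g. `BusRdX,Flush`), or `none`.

bus = BusRd

step 1: P0: load  L0  ⟶  EI  (L0)  txn=BusRd  M[L0]=10
step 2: P0: load  L2  ⟶  EI  (L2)  txn=BusRd  M[L2]=0
step 3: P1: store L3 := 23  ⟶  IM  (L3)  txn=BusRdX  M[L3]=70
step 4: P1: store L2 := 87  ⟶  IM  (L2)  txn=BusRdX  M[L2]=0
step 5: P1: load  L1  ⟶  IE  (L1)  txn=BusRd  M[L1]=70
step 6: P1: store L2 := 68  ⟶  IM  (L2)  txn=∅  M[L2]=0
step 7: P0: store L2 := 18  ⟶  MI  (L2)  txn=BusRdX+Flush  M[L2]=68
step 8: P0: load  L1  ⟶  SS  (L1)  txn=BusRd  M[L1]=70
step 9: P1: load  L1  ⟶  SS  (L1)  txn=∅  M[L1]=70
step 10: P1: load  L3  ⟶  IM  (L3)  txn=∅  M[L3]=70
step 11: P0: store L2 := 60  ⟶  MI  (L2)  txn=∅  M[L2]=68
step 12: P0: store L0 := 36  ⟶  MI  (L0)  txn=∅  M[L0]=10
step 13: P1: store L2 := 92  ⟶  IM  (L2)  txn=BusRdX+Flush  M[L2]=60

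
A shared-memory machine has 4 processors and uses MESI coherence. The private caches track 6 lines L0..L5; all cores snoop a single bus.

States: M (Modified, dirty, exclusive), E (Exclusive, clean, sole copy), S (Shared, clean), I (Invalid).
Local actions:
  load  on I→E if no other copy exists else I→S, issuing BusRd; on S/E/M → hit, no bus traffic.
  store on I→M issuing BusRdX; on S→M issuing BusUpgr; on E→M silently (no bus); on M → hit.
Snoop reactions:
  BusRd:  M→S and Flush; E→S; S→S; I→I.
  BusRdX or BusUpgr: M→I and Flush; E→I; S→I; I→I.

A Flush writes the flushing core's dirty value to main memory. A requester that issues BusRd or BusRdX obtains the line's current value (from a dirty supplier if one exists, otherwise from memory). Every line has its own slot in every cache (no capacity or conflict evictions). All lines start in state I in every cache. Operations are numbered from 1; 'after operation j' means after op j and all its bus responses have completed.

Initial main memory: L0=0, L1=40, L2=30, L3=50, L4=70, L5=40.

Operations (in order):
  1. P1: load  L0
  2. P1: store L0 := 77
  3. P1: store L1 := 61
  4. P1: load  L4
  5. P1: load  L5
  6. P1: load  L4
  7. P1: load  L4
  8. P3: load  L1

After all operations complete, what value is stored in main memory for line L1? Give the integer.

1. P1: load  L0  bus=[BusRd]  L0: P0=I P1=E P2=I P3=I  mem[L0]=0
2. P1: store L0 := 77  bus=[-]  L0: P0=I P1=M P2=I P3=I  mem[L0]=0
3. P1: store L1 := 61  bus=[BusRdX]  L1: P0=I P1=M P2=I P3=I  mem[L1]=40
4. P1: load  L4  bus=[BusRd]  L4: P0=I P1=E P2=I P3=I  mem[L4]=70
5. P1: load  L5  bus=[BusRd]  L5: P0=I P1=E P2=I P3=I  mem[L5]=40
6. P1: load  L4  bus=[-]  L4: P0=I P1=E P2=I P3=I  mem[L4]=70
7. P1: load  L4  bus=[-]  L4: P0=I P1=E P2=I P3=I  mem[L4]=70
8. P3: load  L1  bus=[BusRd,Flush]  L1: P0=I P1=S P2=I P3=S  mem[L1]=61

memory[L1] = 61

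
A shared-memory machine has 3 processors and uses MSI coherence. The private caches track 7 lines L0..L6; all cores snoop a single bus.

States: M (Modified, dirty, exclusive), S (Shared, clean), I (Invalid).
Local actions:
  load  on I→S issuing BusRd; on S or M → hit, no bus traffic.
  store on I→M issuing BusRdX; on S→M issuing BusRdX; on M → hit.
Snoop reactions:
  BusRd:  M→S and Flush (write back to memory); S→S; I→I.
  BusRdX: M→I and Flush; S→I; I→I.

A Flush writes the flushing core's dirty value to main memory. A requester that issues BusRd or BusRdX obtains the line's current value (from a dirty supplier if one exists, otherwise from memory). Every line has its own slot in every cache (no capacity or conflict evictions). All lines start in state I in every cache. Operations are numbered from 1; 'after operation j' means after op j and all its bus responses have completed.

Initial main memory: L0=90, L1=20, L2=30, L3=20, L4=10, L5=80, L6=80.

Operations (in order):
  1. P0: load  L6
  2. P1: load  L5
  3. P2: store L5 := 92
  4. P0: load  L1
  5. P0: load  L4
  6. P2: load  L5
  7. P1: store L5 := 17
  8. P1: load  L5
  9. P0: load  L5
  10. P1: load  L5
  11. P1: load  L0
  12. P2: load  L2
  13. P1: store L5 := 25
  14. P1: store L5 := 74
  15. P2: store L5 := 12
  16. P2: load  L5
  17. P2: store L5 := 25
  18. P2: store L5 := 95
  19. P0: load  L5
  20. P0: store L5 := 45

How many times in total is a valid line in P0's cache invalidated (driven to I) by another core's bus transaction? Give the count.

invalidations = 1

1. P0: load  L6  bus=[BusRd]  L6: P0=S P1=I P2=I  mem[L6]=80
2. P1: load  L5  bus=[BusRd]  L5: P0=I P1=S P2=I  mem[L5]=80
3. P2: store L5 := 92  bus=[BusRdX]  L5: P0=I P1=I P2=M  mem[L5]=80
4. P0: load  L1  bus=[BusRd]  L1: P0=S P1=I P2=I  mem[L1]=20
5. P0: load  L4  bus=[BusRd]  L4: P0=S P1=I P2=I  mem[L4]=10
6. P2: load  L5  bus=[-]  L5: P0=I P1=I P2=M  mem[L5]=80
7. P1: store L5 := 17  bus=[BusRdX,Flush]  L5: P0=I P1=M P2=I  mem[L5]=92
8. P1: load  L5  bus=[-]  L5: P0=I P1=M P2=I  mem[L5]=92
9. P0: load  L5  bus=[BusRd,Flush]  L5: P0=S P1=S P2=I  mem[L5]=17
10. P1: load  L5  bus=[-]  L5: P0=S P1=S P2=I  mem[L5]=17
11. P1: load  L0  bus=[BusRd]  L0: P0=I P1=S P2=I  mem[L0]=90
12. P2: load  L2  bus=[BusRd]  L2: P0=I P1=I P2=S  mem[L2]=30
13. P1: store L5 := 25  bus=[BusRdX]  L5: P0=I P1=M P2=I  mem[L5]=17
14. P1: store L5 := 74  bus=[-]  L5: P0=I P1=M P2=I  mem[L5]=17
15. P2: store L5 := 12  bus=[BusRdX,Flush]  L5: P0=I P1=I P2=M  mem[L5]=74
16. P2: load  L5  bus=[-]  L5: P0=I P1=I P2=M  mem[L5]=74
17. P2: store L5 := 25  bus=[-]  L5: P0=I P1=I P2=M  mem[L5]=74
18. P2: store L5 := 95  bus=[-]  L5: P0=I P1=I P2=M  mem[L5]=74
19. P0: load  L5  bus=[BusRd,Flush]  L5: P0=S P1=I P2=S  mem[L5]=95
20. P0: store L5 := 45  bus=[BusRdX]  L5: P0=M P1=I P2=I  mem[L5]=95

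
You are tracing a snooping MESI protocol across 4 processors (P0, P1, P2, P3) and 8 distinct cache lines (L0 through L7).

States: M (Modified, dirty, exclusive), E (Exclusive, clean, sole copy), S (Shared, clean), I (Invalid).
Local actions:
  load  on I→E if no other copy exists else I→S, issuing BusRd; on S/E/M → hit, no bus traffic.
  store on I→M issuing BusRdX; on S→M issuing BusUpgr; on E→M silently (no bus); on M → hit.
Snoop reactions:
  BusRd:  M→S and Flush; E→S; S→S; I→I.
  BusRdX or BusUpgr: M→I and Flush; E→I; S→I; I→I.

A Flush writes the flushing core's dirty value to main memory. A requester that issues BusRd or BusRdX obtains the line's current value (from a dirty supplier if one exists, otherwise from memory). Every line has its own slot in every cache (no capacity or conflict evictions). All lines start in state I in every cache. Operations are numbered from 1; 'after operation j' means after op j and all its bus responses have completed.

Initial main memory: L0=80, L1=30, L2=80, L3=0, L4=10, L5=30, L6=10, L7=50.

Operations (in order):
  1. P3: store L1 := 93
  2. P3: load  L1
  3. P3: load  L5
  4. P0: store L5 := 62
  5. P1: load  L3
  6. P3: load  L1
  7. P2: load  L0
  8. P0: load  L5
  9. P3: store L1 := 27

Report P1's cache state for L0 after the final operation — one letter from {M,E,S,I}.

state = I

1. P3: store L1 := 93  bus=[BusRdX]  L1: P0=I P1=I P2=I P3=M  mem[L1]=30
2. P3: load  L1  bus=[-]  L1: P0=I P1=I P2=I P3=M  mem[L1]=30
3. P3: load  L5  bus=[BusRd]  L5: P0=I P1=I P2=I P3=E  mem[L5]=30
4. P0: store L5 := 62  bus=[BusRdX]  L5: P0=M P1=I P2=I P3=I  mem[L5]=30
5. P1: load  L3  bus=[BusRd]  L3: P0=I P1=E P2=I P3=I  mem[L3]=0
6. P3: load  L1  bus=[-]  L1: P0=I P1=I P2=I P3=M  mem[L1]=30
7. P2: load  L0  bus=[BusRd]  L0: P0=I P1=I P2=E P3=I  mem[L0]=80
8. P0: load  L5  bus=[-]  L5: P0=M P1=I P2=I P3=I  mem[L5]=30
9. P3: store L1 := 27  bus=[-]  L1: P0=I P1=I P2=I P3=M  mem[L1]=30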